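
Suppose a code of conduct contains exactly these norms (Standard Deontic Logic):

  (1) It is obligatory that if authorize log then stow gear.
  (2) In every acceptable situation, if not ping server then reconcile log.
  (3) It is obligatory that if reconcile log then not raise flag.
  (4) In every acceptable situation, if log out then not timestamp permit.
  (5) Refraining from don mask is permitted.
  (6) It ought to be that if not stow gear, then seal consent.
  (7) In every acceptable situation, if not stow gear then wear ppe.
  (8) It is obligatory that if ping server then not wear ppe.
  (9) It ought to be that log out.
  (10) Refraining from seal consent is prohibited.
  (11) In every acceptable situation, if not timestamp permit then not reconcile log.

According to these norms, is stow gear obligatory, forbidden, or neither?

From premise 9 we have O(log_out).
Premise 4 is O(log_out → ¬timestamp_permit); since O(log_out), deontic closure gives O(¬timestamp_permit).
Applying K to premise 11 (O(¬timestamp_permit → ¬reconcile_log)) and O(¬timestamp_permit) yields O(¬reconcile_log).
The contrapositive of premise 2 (O(¬ping_server → reconcile_log)) is O(¬reconcile_log → ping_server), and O(¬reconcile_log) is already established, so O(ping_server).
With premise 8, O(ping_server → ¬wear_ppe), the K-axiom yields O(¬wear_ppe).
Premise 7, O(¬stow_gear → wear_ppe), contraposes to O(¬wear_ppe → stow_gear); with O(¬wear_ppe) we get O(stow_gear).
Premises 1, 3, 5, 6, 10 do not contribute to this derivation.
Hence stow_gear is obligatory.

Obligatory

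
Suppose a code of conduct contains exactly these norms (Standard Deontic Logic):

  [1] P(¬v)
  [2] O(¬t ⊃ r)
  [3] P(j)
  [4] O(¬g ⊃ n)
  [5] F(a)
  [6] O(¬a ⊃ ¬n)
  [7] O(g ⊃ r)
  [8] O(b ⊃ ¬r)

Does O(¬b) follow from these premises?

Yes

F(a) at premise 5 means O(¬a).
Applying K to premise 6 (O(¬a ⊃ ¬n)) and O(¬a) yields O(¬n).
Premise 4, O(¬g ⊃ n), contraposes to O(¬n ⊃ g); with O(¬n) we get O(g).
Applying K to premise 7 (O(g ⊃ r)) and O(g) yields O(r).
The contrapositive of premise 8 (O(b ⊃ ¬r)) is O(r ⊃ ¬b), and O(r) is already established, so O(¬b).
Premises 1, 2, 3 do not contribute to this derivation.
So O(¬b) follows.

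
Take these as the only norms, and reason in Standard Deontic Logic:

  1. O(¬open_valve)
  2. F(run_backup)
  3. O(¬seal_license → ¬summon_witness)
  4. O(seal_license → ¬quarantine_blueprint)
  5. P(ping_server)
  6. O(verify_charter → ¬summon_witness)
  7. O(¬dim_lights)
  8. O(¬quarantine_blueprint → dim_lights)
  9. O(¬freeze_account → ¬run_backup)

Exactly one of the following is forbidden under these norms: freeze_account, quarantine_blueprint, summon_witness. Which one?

Premise 7 states O(¬dim_lights) outright.
Premise 8 is O(¬quarantine_blueprint → dim_lights); contrapositively O(¬dim_lights → quarantine_blueprint). Since O(¬dim_lights) holds, K gives O(quarantine_blueprint).
Premise 4, O(seal_license → ¬quarantine_blueprint), contraposes to O(quarantine_blueprint → ¬seal_license); with O(quarantine_blueprint) we get O(¬seal_license).
Applying K to premise 3 (O(¬seal_license → ¬summon_witness)) and O(¬seal_license) yields O(¬summon_witness).
So O(¬summon_witness) holds, i.e. summon_witness is forbidden. None of the other listed options is forbidden under the premises.

summon_witness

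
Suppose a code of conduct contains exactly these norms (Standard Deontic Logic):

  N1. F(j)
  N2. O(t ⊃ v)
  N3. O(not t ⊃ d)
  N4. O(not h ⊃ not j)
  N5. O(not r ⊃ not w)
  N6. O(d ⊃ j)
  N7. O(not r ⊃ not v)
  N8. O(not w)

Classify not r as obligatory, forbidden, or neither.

Forbidden

F(j) at premise 1 means O(not j).
Premise 6 is O(d ⊃ j); contrapositively O(not j ⊃ not d). Since O(not j) holds, K gives O(not d).
Premise 3 is O(not t ⊃ d); contrapositively O(not d ⊃ t). Since O(not d) holds, K gives O(t).
From O(t) and premise 2, O(t ⊃ v), we obtain O(v).
Premise 7, O(not r ⊃ not v), contraposes to O(v ⊃ r); with O(v) we get O(r).
Premises 4, 5, 8 do not contribute to this derivation.
Thus O(r), which is F(not r): not r is forbidden.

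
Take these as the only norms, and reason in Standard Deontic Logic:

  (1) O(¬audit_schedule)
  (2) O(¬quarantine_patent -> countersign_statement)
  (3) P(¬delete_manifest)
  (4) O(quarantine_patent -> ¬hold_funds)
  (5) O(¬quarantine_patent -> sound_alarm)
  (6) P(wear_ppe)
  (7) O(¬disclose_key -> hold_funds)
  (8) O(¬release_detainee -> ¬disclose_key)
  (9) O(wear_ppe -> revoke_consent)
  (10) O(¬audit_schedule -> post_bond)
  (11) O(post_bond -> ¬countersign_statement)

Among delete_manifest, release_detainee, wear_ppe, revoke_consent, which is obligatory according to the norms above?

release_detainee

From premise 1 we have O(¬audit_schedule).
Premise 10 is O(¬audit_schedule -> post_bond); since O(¬audit_schedule), deontic closure gives O(post_bond).
With premise 11, O(post_bond -> ¬countersign_statement), the K-axiom yields O(¬countersign_statement).
The contrapositive of premise 2 (O(¬quarantine_patent -> countersign_statement)) is O(¬countersign_statement -> quarantine_patent), and O(¬countersign_statement) is already established, so O(quarantine_patent).
From O(quarantine_patent) and premise 4, O(quarantine_patent -> ¬hold_funds), we obtain O(¬hold_funds).
Premise 7 is O(¬disclose_key -> hold_funds); contrapositively O(¬hold_funds -> disclose_key). Since O(¬hold_funds) holds, K gives O(disclose_key).
Premise 8, O(¬release_detainee -> ¬disclose_key), contraposes to O(disclose_key -> release_detainee); with O(disclose_key) we get O(release_detainee).
So O(release_detainee) holds — release_detainee is obligatory. None of the other listed options is made obligatory by any chain of premises.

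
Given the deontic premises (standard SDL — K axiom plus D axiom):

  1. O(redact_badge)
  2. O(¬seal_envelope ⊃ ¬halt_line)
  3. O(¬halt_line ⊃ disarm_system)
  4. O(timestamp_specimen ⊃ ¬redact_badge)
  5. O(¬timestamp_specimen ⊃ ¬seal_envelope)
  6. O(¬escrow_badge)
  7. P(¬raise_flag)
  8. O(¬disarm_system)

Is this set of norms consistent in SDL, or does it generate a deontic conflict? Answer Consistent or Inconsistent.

Premise 8 states O(¬disarm_system) outright.
The contrapositive of premise 3 (O(¬halt_line ⊃ disarm_system)) is O(¬disarm_system ⊃ halt_line), and O(¬disarm_system) is already established, so O(halt_line).
Premise 2 is O(¬seal_envelope ⊃ ¬halt_line); contrapositively O(halt_line ⊃ seal_envelope). Since O(halt_line) holds, K gives O(seal_envelope).
Premise 5 is O(¬timestamp_specimen ⊃ ¬seal_envelope); contrapositively O(seal_envelope ⊃ timestamp_specimen). Since O(seal_envelope) holds, K gives O(timestamp_specimen).
With premise 4, O(timestamp_specimen ⊃ ¬redact_badge), the K-axiom yields O(¬redact_badge).
However, premise 1 gives O(redact_badge).
We now have both O(¬redact_badge) and O(redact_badge) — redact_badge is simultaneously obligatory and forbidden, violating the D-axiom.

Inconsistent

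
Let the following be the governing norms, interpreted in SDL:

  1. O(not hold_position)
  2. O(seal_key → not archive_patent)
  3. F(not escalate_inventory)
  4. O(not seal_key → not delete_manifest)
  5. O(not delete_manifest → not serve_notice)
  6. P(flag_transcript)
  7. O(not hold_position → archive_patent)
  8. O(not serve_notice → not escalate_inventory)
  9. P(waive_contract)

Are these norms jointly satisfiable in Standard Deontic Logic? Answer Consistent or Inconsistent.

Inconsistent

F(not escalate_inventory) at premise 3 means O(escalate_inventory).
Premise 8, O(not serve_notice → not escalate_inventory), contraposes to O(escalate_inventory → serve_notice); with O(escalate_inventory) we get O(serve_notice).
The contrapositive of premise 5 (O(not delete_manifest → not serve_notice)) is O(serve_notice → delete_manifest), and O(serve_notice) is already established, so O(delete_manifest).
Premise 4 is O(not seal_key → not delete_manifest); contrapositively O(delete_manifest → seal_key). Since O(delete_manifest) holds, K gives O(seal_key).
With premise 2, O(seal_key → not archive_patent), the K-axiom yields O(not archive_patent).
Premise 7, O(not hold_position → archive_patent), contraposes to O(not archive_patent → hold_position); with O(not archive_patent) we get O(hold_position).
However, premise 1 gives O(not hold_position).
We now have both O(hold_position) and O(not hold_position) — hold_position is simultaneously obligatory and forbidden, violating the D-axiom.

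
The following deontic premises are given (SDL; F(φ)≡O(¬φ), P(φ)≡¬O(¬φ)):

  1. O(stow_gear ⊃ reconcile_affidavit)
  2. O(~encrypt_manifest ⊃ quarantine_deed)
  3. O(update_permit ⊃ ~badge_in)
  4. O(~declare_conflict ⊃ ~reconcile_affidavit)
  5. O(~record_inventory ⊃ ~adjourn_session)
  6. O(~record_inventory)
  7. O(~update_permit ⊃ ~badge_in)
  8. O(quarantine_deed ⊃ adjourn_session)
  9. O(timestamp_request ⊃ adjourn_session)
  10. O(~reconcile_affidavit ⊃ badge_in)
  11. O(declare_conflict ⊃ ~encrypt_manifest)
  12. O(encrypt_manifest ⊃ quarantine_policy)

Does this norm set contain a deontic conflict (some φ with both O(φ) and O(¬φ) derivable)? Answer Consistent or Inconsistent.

Inconsistent

Premises 7 and 3 cover both cases: O(~update_permit ⊃ ~badge_in) and O(update_permit ⊃ ~badge_in). Since ~update_permit ∨ update_permit is a tautology, O(~badge_in) follows.
The contrapositive of premise 10 (O(~reconcile_affidavit ⊃ badge_in)) is O(~badge_in ⊃ reconcile_affidavit), and O(~badge_in) is already established, so O(reconcile_affidavit).
Premise 4, O(~declare_conflict ⊃ ~reconcile_affidavit), contraposes to O(reconcile_affidavit ⊃ declare_conflict); with O(reconcile_affidavit) we get O(declare_conflict).
Premise 11 is O(declare_conflict ⊃ ~encrypt_manifest); since O(declare_conflict), deontic closure gives O(~encrypt_manifest).
Applying K to premise 2 (O(~encrypt_manifest ⊃ quarantine_deed)) and O(~encrypt_manifest) yields O(quarantine_deed).
Applying K to premise 8 (O(quarantine_deed ⊃ adjourn_session)) and O(quarantine_deed) yields O(adjourn_session).
The contrapositive of premise 5 (O(~record_inventory ⊃ ~adjourn_session)) is O(adjourn_session ⊃ record_inventory), and O(adjourn_session) is already established, so O(record_inventory).
Yet premise 6 states O(~record_inventory).
We now have both O(record_inventory) and O(~record_inventory) — record_inventory is simultaneously obligatory and forbidden, violating the D-axiom.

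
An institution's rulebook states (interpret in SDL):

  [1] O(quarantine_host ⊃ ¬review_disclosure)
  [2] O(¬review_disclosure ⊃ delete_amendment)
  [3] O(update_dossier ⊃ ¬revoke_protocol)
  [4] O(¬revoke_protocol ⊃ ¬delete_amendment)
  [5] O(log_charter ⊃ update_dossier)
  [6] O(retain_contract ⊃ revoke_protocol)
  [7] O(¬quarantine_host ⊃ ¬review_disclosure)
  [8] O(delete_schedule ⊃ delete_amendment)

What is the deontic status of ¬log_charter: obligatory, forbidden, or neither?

Obligatory

By case analysis on quarantine_host: premise 1 gives O(quarantine_host ⊃ ¬review_disclosure) and premise 7 gives O(¬quarantine_host ⊃ ¬review_disclosure), so O(¬review_disclosure) either way.
Premise 2 is O(¬review_disclosure ⊃ delete_amendment); since O(¬review_disclosure), deontic closure gives O(delete_amendment).
The contrapositive of premise 4 (O(¬revoke_protocol ⊃ ¬delete_amendment)) is O(delete_amendment ⊃ revoke_protocol), and O(delete_amendment) is already established, so O(revoke_protocol).
Premise 3, O(update_dossier ⊃ ¬revoke_protocol), contraposes to O(revoke_protocol ⊃ ¬update_dossier); with O(revoke_protocol) we get O(¬update_dossier).
Premise 5 is O(log_charter ⊃ update_dossier); contrapositively O(¬update_dossier ⊃ ¬log_charter). Since O(¬update_dossier) holds, K gives O(¬log_charter).
Premises 6, 8 do not contribute to this derivation.
Hence ¬log_charter is obligatory.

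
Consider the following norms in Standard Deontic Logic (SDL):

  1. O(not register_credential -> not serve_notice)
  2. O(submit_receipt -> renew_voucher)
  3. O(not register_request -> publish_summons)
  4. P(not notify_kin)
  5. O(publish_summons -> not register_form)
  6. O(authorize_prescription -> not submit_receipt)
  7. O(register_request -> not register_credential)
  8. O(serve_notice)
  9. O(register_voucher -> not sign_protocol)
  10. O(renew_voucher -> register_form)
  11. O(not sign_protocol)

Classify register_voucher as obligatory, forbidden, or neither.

Premise 9 is O(register_voucher -> not sign_protocol); even if O(not sign_protocol) held, inferring O(register_voucher) would be affirming the consequent — invalid.
No premise or chain of K-axiom applications forces O(register_voucher), and none forces O(not register_voucher). So register_voucher is neither obligatory nor forbidden under these norms.

Neither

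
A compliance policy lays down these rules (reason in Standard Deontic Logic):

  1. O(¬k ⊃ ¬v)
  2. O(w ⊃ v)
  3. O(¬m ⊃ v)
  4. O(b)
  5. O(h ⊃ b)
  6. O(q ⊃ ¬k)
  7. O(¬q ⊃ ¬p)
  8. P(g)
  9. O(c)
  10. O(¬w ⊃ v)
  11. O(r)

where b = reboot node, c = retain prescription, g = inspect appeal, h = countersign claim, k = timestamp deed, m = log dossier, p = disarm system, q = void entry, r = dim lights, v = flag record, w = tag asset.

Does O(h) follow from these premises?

Premise 5 is O(h ⊃ b); even if O(b) held, inferring O(h) would be affirming the consequent — invalid.
No other premise forces O(h). An ideal world satisfying every premise can still have h false, so O(h) is not derivable.

No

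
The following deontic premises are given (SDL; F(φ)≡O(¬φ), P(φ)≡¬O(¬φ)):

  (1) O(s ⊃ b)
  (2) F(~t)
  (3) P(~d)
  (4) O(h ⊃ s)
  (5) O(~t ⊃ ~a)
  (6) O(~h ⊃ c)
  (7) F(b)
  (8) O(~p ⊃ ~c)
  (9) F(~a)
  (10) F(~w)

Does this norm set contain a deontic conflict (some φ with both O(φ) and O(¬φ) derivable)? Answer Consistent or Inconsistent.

Consistent

Premise 5 is O(~t ⊃ ~a), but O(~t) is not derivable from the premises, so it does not yield O(~a).
So O(~a) is not derivable, and the apparent clash with O(a) does not arise.
A world satisfying every obligation exists (e.g. a=true, b=false, c=true, d=false, h=false, p=true, s=false, t=true, w=true); no atom is both obligatory and forbidden, so the set is consistent.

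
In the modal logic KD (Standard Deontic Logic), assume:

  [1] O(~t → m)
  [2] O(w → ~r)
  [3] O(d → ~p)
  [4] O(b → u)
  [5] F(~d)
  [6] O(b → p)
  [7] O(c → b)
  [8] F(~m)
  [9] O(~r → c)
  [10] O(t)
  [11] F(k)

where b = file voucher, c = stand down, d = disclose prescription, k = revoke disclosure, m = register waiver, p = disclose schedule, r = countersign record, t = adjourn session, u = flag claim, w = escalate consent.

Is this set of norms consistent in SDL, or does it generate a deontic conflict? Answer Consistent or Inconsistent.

Consistent

Premise 1 is O(~t → m); even if O(m) held, inferring O(~t) would be affirming the consequent — invalid.
So O(~t) is not derivable, and the apparent clash with O(t) does not arise.
A world satisfying every obligation exists (e.g. b=false, c=false, d=true, k=false, m=true, p=false, r=true, t=true, u=false, w=false); no atom is both obligatory and forbidden, so the set is consistent.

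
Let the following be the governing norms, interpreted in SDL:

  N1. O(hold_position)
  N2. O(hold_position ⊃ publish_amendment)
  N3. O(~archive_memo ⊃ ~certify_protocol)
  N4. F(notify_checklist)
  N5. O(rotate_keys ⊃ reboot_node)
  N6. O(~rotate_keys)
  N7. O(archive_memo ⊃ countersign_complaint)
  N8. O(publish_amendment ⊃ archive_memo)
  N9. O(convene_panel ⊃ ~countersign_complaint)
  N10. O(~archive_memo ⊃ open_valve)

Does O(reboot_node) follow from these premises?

No

Premise 5 is O(rotate_keys ⊃ reboot_node), but O(rotate_keys) is not derivable from the premises, so it does not yield O(reboot_node).
No other premise forces O(reboot_node). An ideal world satisfying every premise can still have reboot_node false, so O(reboot_node) is not derivable.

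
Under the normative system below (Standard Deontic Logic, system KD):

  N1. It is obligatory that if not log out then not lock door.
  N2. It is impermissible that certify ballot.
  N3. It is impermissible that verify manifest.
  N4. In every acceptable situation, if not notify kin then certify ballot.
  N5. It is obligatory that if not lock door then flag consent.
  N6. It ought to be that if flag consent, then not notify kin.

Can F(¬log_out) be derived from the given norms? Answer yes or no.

Premise 2 is F(certify_ballot), i.e. O(¬certify_ballot).
The contrapositive of premise 4 (O(¬notify_kin → certify_ballot)) is O(¬certify_ballot → notify_kin), and O(¬certify_ballot) is already established, so O(notify_kin).
The contrapositive of premise 6 (O(flag_consent → ¬notify_kin)) is O(notify_kin → ¬flag_consent), and O(notify_kin) is already established, so O(¬flag_consent).
Premise 5, O(¬lock_door → flag_consent), contraposes to O(¬flag_consent → lock_door); with O(¬flag_consent) we get O(lock_door).
Premise 1 is O(¬log_out → ¬lock_door); contrapositively O(lock_door → log_out). Since O(lock_door) holds, K gives O(log_out).
Premise 3 does not contribute to this derivation.
So O(log_out) holds, i.e. F(¬log_out). The claim follows.

Yes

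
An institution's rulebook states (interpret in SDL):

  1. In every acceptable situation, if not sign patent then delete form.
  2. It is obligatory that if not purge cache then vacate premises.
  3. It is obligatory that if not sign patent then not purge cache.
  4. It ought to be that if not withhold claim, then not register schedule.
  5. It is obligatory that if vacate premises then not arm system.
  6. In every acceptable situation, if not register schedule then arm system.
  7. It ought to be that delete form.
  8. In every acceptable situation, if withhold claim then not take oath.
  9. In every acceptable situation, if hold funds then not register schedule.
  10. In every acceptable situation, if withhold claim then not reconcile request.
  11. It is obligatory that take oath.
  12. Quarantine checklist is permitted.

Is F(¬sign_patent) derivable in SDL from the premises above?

Premise 11 states O(take_oath) outright.
Premise 8, O(withhold_claim → ¬take_oath), contraposes to O(take_oath → ¬withhold_claim); with O(take_oath) we get O(¬withhold_claim).
Premise 4 is O(¬withhold_claim → ¬register_schedule); since O(¬withhold_claim), deontic closure gives O(¬register_schedule).
With premise 6, O(¬register_schedule → arm_system), the K-axiom yields O(arm_system).
Premise 5 is O(vacate_premises → ¬arm_system); contrapositively O(arm_system → ¬vacate_premises). Since O(arm_system) holds, K gives O(¬vacate_premises).
Premise 2, O(¬purge_cache → vacate_premises), contraposes to O(¬vacate_premises → purge_cache); with O(¬vacate_premises) we get O(purge_cache).
The contrapositive of premise 3 (O(¬sign_patent → ¬purge_cache)) is O(purge_cache → sign_patent), and O(purge_cache) is already established, so O(sign_patent).
Premises 1, 7, 9, 10, 12 do not contribute to this derivation.
So O(sign_patent) holds, i.e. F(¬sign_patent). The claim follows.

Yes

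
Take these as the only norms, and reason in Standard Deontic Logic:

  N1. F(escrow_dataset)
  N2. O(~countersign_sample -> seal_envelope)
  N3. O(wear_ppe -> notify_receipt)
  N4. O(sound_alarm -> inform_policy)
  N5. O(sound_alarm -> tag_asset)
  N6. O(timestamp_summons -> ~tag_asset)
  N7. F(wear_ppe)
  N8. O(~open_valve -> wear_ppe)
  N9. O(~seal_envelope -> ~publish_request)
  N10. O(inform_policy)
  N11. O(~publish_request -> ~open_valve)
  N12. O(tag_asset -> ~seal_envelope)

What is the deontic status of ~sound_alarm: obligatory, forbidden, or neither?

Obligatory

Premise 7 is F(wear_ppe), i.e. O(~wear_ppe).
Premise 8 is O(~open_valve -> wear_ppe); contrapositively O(~wear_ppe -> open_valve). Since O(~wear_ppe) holds, K gives O(open_valve).
Premise 11 is O(~publish_request -> ~open_valve); contrapositively O(open_valve -> publish_request). Since O(open_valve) holds, K gives O(publish_request).
The contrapositive of premise 9 (O(~seal_envelope -> ~publish_request)) is O(publish_request -> seal_envelope), and O(publish_request) is already established, so O(seal_envelope).
Premise 12 is O(tag_asset -> ~seal_envelope); contrapositively O(seal_envelope -> ~tag_asset). Since O(seal_envelope) holds, K gives O(~tag_asset).
The contrapositive of premise 5 (O(sound_alarm -> tag_asset)) is O(~tag_asset -> ~sound_alarm), and O(~tag_asset) is already established, so O(~sound_alarm).
Premises 1, 2, 3, 4, 6, 10 do not contribute to this derivation.
Hence ~sound_alarm is obligatory.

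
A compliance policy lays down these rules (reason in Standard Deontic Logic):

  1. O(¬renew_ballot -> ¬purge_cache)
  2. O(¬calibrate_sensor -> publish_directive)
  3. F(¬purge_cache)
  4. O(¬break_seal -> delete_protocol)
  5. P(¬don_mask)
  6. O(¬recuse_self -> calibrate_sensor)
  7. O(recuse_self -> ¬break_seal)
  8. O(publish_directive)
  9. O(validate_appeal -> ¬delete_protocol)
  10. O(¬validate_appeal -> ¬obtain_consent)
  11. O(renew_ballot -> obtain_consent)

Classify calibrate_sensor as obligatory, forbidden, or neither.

Premise 3, F(¬purge_cache), is equivalent to O(purge_cache).
The contrapositive of premise 1 (O(¬renew_ballot -> ¬purge_cache)) is O(purge_cache -> renew_ballot), and O(purge_cache) is already established, so O(renew_ballot).
From O(renew_ballot) and premise 11, O(renew_ballot -> obtain_consent), we obtain O(obtain_consent).
Premise 10, O(¬validate_appeal -> ¬obtain_consent), contraposes to O(obtain_consent -> validate_appeal); with O(obtain_consent) we get O(validate_appeal).
Premise 9 is O(validate_appeal -> ¬delete_protocol); since O(validate_appeal), deontic closure gives O(¬delete_protocol).
Premise 4, O(¬break_seal -> delete_protocol), contraposes to O(¬delete_protocol -> break_seal); with O(¬delete_protocol) we get O(break_seal).
The contrapositive of premise 7 (O(recuse_self -> ¬break_seal)) is O(break_seal -> ¬recuse_self), and O(break_seal) is already established, so O(¬recuse_self).
Premise 6 is O(¬recuse_self -> calibrate_sensor); since O(¬recuse_self), deontic closure gives O(calibrate_sensor).
Premises 2, 5, 8 do not contribute to this derivation.
Hence calibrate_sensor is obligatory.

Obligatory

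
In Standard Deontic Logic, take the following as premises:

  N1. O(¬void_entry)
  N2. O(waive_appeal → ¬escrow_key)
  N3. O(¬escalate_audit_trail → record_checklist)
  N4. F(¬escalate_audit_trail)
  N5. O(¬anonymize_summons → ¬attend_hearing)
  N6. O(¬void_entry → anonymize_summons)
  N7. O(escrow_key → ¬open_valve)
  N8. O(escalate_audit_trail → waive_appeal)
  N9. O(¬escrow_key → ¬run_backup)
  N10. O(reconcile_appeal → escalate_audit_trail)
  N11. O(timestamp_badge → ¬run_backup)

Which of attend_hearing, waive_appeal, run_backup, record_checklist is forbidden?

F(¬escalate_audit_trail) at premise 4 means O(escalate_audit_trail).
Premise 8 is O(escalate_audit_trail → waive_appeal); since O(escalate_audit_trail), deontic closure gives O(waive_appeal).
Premise 2 is O(waive_appeal → ¬escrow_key); since O(waive_appeal), deontic closure gives O(¬escrow_key).
Applying K to premise 9 (O(¬escrow_key → ¬run_backup)) and O(¬escrow_key) yields O(¬run_backup).
So O(¬run_backup) holds, i.e. run_backup is forbidden. None of the other listed options is forbidden under the premises.

run_backup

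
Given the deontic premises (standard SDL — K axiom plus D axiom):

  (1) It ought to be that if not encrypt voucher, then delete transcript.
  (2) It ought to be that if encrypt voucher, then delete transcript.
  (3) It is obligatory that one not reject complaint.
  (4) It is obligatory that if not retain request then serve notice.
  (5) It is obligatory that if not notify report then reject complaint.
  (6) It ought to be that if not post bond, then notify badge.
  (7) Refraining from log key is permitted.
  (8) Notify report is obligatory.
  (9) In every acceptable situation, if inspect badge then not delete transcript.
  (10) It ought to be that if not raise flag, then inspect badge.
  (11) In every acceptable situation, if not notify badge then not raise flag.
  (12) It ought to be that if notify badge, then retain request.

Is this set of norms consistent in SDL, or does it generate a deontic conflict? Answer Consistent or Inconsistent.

Consistent

Premise 5 is O(¬notify_report → reject_complaint), but O(¬notify_report) is not derivable from the premises, so it does not yield O(reject_complaint).
So O(reject_complaint) is not derivable, and the apparent clash with O(¬reject_complaint) does not arise.
A world satisfying every obligation exists (e.g. delete_transcript=true, encrypt_voucher=false, inspect_badge=false, log_key=false, notify_badge=true, notify_report=true, post_bond=false, raise_flag=true, reject_complaint=false, retain_request=true, serve_notice=false); no atom is both obligatory and forbidden, so the set is consistent.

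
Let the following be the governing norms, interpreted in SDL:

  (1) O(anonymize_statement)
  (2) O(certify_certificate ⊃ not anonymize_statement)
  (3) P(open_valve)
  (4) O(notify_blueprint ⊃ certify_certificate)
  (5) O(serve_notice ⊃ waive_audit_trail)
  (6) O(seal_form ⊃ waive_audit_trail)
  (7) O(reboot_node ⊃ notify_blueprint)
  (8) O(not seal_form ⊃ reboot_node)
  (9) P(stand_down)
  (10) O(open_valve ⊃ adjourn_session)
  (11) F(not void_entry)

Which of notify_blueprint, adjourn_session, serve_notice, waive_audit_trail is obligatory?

Premise 1 states O(anonymize_statement) outright.
Premise 2 is O(certify_certificate ⊃ not anonymize_statement); contrapositively O(anonymize_statement ⊃ not certify_certificate). Since O(anonymize_statement) holds, K gives O(not certify_certificate).
The contrapositive of premise 4 (O(notify_blueprint ⊃ certify_certificate)) is O(not certify_certificate ⊃ not notify_blueprint), and O(not certify_certificate) is already established, so O(not notify_blueprint).
Premise 7 is O(reboot_node ⊃ notify_blueprint); contrapositively O(not notify_blueprint ⊃ not reboot_node). Since O(not notify_blueprint) holds, K gives O(not reboot_node).
Premise 8, O(not seal_form ⊃ reboot_node), contraposes to O(not reboot_node ⊃ seal_form); with O(not reboot_node) we get O(seal_form).
From O(seal_form) and premise 6, O(seal_form ⊃ waive_audit_trail), we obtain O(waive_audit_trail).
So O(waive_audit_trail) holds — waive_audit_trail is obligatory. None of the other listed options is made obligatory by any chain of premises.

waive_audit_trail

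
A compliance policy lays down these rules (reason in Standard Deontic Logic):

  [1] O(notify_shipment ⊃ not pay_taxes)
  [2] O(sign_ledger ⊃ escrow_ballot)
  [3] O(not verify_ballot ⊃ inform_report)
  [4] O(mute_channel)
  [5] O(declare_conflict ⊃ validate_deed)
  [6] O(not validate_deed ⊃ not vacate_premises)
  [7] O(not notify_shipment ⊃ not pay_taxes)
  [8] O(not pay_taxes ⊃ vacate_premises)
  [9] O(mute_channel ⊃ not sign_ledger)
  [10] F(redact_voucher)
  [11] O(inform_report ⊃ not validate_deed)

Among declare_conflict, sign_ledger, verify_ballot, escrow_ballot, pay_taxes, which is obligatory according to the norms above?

Premises 1 and 7 are O(notify_shipment ⊃ not pay_taxes) and O(not notify_shipment ⊃ not pay_taxes); every ideal world satisfies notify_shipment or not notify_shipment, so in either case not pay_taxes holds — hence O(not pay_taxes).
Applying K to premise 8 (O(not pay_taxes ⊃ vacate_premises)) and O(not pay_taxes) yields O(vacate_premises).
Premise 6, O(not validate_deed ⊃ not vacate_premises), contraposes to O(vacate_premises ⊃ validate_deed); with O(vacate_premises) we get O(validate_deed).
The contrapositive of premise 11 (O(inform_report ⊃ not validate_deed)) is O(validate_deed ⊃ not inform_report), and O(validate_deed) is already established, so O(not inform_report).
The contrapositive of premise 3 (O(not verify_ballot ⊃ inform_report)) is O(not inform_report ⊃ verify_ballot), and O(not inform_report) is already established, so O(verify_ballot).
So O(verify_ballot) holds — verify_ballot is obligatory. None of the other listed options is made obligatory by any chain of premises.

verify_ballot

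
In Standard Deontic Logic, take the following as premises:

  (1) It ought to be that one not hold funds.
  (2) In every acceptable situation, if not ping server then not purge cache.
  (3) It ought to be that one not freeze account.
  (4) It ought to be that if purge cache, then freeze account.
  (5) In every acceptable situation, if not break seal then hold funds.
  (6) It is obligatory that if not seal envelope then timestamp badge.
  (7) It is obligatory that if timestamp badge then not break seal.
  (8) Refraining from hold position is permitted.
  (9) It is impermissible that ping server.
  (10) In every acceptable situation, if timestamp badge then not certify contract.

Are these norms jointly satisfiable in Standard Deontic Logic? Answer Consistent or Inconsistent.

Consistent

Premise 4 is O(purge_cache → freeze_account), but O(purge_cache) is not derivable from the premises, so it does not yield O(freeze_account).
So O(freeze_account) is not derivable, and the apparent clash with O(¬freeze_account) does not arise.
A world satisfying every obligation exists (e.g. break_seal=true, certify_contract=false, freeze_account=false, hold_funds=false, hold_position=false, ping_server=false, purge_cache=false, seal_envelope=true, timestamp_badge=false); no atom is both obligatory and forbidden, so the set is consistent.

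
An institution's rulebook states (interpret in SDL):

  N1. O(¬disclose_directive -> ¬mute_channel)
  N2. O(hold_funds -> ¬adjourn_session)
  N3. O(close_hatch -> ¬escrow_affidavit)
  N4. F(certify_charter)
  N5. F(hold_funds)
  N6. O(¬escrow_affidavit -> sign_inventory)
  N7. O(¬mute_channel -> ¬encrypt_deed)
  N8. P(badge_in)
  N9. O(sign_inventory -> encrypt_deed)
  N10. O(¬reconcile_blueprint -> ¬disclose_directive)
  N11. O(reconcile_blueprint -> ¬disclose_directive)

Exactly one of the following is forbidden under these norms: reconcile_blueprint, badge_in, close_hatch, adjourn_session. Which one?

By case analysis on ¬reconcile_blueprint: premise 10 gives O(¬reconcile_blueprint -> ¬disclose_directive) and premise 11 gives O(reconcile_blueprint -> ¬disclose_directive), so O(¬disclose_directive) either way.
From O(¬disclose_directive) and premise 1, O(¬disclose_directive -> ¬mute_channel), we obtain O(¬mute_channel).
With premise 7, O(¬mute_channel -> ¬encrypt_deed), the K-axiom yields O(¬encrypt_deed).
Premise 9, O(sign_inventory -> encrypt_deed), contraposes to O(¬encrypt_deed -> ¬sign_inventory); with O(¬encrypt_deed) we get O(¬sign_inventory).
Premise 6, O(¬escrow_affidavit -> sign_inventory), contraposes to O(¬sign_inventory -> escrow_affidavit); with O(¬sign_inventory) we get O(escrow_affidavit).
Premise 3 is O(close_hatch -> ¬escrow_affidavit); contrapositively O(escrow_affidavit -> ¬close_hatch). Since O(escrow_affidavit) holds, K gives O(¬close_hatch).
So O(¬close_hatch) holds, i.e. close_hatch is forbidden. None of the other listed options is forbidden under the premises.

close_hatch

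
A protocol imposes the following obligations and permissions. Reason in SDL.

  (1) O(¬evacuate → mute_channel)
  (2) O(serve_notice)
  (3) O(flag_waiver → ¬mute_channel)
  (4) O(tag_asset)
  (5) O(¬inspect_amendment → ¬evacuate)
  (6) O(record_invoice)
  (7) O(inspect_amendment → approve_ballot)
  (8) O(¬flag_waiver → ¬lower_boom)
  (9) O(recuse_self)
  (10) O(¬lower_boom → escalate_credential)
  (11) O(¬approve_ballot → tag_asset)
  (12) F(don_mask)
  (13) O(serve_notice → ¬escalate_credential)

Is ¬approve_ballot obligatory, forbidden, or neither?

Forbidden

From premise 2 we have O(serve_notice).
Premise 13 is O(serve_notice → ¬escalate_credential); since O(serve_notice), deontic closure gives O(¬escalate_credential).
The contrapositive of premise 10 (O(¬lower_boom → escalate_credential)) is O(¬escalate_credential → lower_boom), and O(¬escalate_credential) is already established, so O(lower_boom).
Premise 8 is O(¬flag_waiver → ¬lower_boom); contrapositively O(lower_boom → flag_waiver). Since O(lower_boom) holds, K gives O(flag_waiver).
From O(flag_waiver) and premise 3, O(flag_waiver → ¬mute_channel), we obtain O(¬mute_channel).
Premise 1 is O(¬evacuate → mute_channel); contrapositively O(¬mute_channel → evacuate). Since O(¬mute_channel) holds, K gives O(evacuate).
Premise 5 is O(¬inspect_amendment → ¬evacuate); contrapositively O(evacuate → inspect_amendment). Since O(evacuate) holds, K gives O(inspect_amendment).
With premise 7, O(inspect_amendment → approve_ballot), the K-axiom yields O(approve_ballot).
Premises 4, 6, 9, 11, 12 do not contribute to this derivation.
Thus O(approve_ballot), which is F(¬approve_ballot): ¬approve_ballot is forbidden.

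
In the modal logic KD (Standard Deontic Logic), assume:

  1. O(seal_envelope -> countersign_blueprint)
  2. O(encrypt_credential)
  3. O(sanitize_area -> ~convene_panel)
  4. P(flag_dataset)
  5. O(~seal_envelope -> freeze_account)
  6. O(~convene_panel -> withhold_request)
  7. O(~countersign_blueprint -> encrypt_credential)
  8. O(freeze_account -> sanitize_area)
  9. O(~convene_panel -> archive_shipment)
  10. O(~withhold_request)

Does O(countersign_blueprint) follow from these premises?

Premise 10 states O(~withhold_request) outright.
The contrapositive of premise 6 (O(~convene_panel -> withhold_request)) is O(~withhold_request -> convene_panel), and O(~withhold_request) is already established, so O(convene_panel).
Premise 3 is O(sanitize_area -> ~convene_panel); contrapositively O(convene_panel -> ~sanitize_area). Since O(convene_panel) holds, K gives O(~sanitize_area).
The contrapositive of premise 8 (O(freeze_account -> sanitize_area)) is O(~sanitize_area -> ~freeze_account), and O(~sanitize_area) is already established, so O(~freeze_account).
Premise 5, O(~seal_envelope -> freeze_account), contraposes to O(~freeze_account -> seal_envelope); with O(~freeze_account) we get O(seal_envelope).
From O(seal_envelope) and premise 1, O(seal_envelope -> countersign_blueprint), we obtain O(countersign_blueprint).
Premises 2, 4, 7, 9 do not contribute to this derivation.
So O(countersign_blueprint) follows.

Yes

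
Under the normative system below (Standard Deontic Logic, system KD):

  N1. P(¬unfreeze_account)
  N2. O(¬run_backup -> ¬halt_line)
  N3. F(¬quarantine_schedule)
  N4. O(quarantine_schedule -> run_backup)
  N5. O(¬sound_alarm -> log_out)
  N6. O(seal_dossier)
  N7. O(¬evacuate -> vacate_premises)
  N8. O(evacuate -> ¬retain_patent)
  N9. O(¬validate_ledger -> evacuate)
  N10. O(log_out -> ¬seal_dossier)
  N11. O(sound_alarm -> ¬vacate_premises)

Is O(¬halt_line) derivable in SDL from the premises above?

No

Premise 2 is O(¬run_backup -> ¬halt_line), but O(¬run_backup) is not derivable from the premises, so it does not yield O(¬halt_line).
No other premise forces O(¬halt_line). An ideal world satisfying every premise can still have ¬halt_line false, so O(¬halt_line) is not derivable.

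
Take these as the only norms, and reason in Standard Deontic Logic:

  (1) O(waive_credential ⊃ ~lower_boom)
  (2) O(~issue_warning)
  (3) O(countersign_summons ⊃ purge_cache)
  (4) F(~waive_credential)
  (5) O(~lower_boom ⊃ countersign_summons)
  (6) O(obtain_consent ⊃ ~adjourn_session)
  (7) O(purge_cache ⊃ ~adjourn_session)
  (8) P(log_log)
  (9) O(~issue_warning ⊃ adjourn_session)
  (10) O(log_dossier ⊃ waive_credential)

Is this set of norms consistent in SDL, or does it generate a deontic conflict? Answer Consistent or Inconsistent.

Inconsistent

Premise 4 is F(~waive_credential), i.e. O(waive_credential).
Premise 1 is O(waive_credential ⊃ ~lower_boom); since O(waive_credential), deontic closure gives O(~lower_boom).
From O(~lower_boom) and premise 5, O(~lower_boom ⊃ countersign_summons), we obtain O(countersign_summons).
Premise 3 is O(countersign_summons ⊃ purge_cache); since O(countersign_summons), deontic closure gives O(purge_cache).
With premise 7, O(purge_cache ⊃ ~adjourn_session), the K-axiom yields O(~adjourn_session).
Premise 9, O(~issue_warning ⊃ adjourn_session), contraposes to O(~adjourn_session ⊃ issue_warning); with O(~adjourn_session) we get O(issue_warning).
But premise 2 directly asserts O(~issue_warning).
We now have both O(issue_warning) and O(~issue_warning) — issue_warning is simultaneously obligatory and forbidden, violating the D-axiom.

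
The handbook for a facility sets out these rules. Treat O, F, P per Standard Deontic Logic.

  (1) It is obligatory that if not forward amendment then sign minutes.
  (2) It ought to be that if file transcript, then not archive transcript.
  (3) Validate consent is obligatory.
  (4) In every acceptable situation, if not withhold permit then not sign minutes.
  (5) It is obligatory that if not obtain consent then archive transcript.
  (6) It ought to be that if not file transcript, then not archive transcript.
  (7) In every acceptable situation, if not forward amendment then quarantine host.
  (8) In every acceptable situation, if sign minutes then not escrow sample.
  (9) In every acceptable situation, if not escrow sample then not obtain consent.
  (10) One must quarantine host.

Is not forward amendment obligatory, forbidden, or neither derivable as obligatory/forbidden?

Premises 2 and 6 are O(file_transcript → ¬archive_transcript) and O(¬file_transcript → ¬archive_transcript); every ideal world satisfies file_transcript or ¬file_transcript, so in either case ¬archive_transcript holds — hence O(¬archive_transcript).
The contrapositive of premise 5 (O(¬obtain_consent → archive_transcript)) is O(¬archive_transcript → obtain_consent), and O(¬archive_transcript) is already established, so O(obtain_consent).
Premise 9 is O(¬escrow_sample → ¬obtain_consent); contrapositively O(obtain_consent → escrow_sample). Since O(obtain_consent) holds, K gives O(escrow_sample).
Premise 8, O(sign_minutes → ¬escrow_sample), contraposes to O(escrow_sample → ¬sign_minutes); with O(escrow_sample) we get O(¬sign_minutes).
Premise 1, O(¬forward_amendment → sign_minutes), contraposes to O(¬sign_minutes → forward_amendment); with O(¬sign_minutes) we get O(forward_amendment).
Premises 3, 4, 7, 10 do not contribute to this derivation.
Thus O(forward_amendment), which is F(¬forward_amendment): ¬forward_amendment is forbidden.

Forbidden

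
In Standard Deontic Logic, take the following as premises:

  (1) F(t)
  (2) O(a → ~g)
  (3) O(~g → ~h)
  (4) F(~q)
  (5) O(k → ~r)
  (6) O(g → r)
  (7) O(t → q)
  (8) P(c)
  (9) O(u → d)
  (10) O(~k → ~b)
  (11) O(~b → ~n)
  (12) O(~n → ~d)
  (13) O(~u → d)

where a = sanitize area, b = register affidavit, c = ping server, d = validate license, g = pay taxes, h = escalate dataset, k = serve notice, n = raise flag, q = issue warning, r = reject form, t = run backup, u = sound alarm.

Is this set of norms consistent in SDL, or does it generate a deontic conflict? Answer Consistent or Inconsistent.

Premise 7 is O(t → q); even if O(q) held, inferring O(t) would be affirming the consequent — invalid.
So O(t) is not derivable, and the apparent clash with O(~t) does not arise.
A world satisfying every obligation exists (e.g. a=false, b=true, c=false, d=true, g=false, h=false, k=true, n=true, q=true, r=false, t=false, u=false); no atom is both obligatory and forbidden, so the set is consistent.

Consistent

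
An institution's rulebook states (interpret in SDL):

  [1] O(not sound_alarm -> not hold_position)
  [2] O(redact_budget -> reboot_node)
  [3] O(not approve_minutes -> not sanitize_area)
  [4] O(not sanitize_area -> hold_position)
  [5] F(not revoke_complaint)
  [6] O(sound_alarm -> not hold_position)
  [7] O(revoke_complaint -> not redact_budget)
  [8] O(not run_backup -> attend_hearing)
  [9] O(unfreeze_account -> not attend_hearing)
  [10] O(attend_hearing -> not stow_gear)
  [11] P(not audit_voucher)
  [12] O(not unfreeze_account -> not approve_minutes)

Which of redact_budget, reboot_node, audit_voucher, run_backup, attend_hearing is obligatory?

run_backup

By case analysis on not sound_alarm: premise 1 gives O(not sound_alarm -> not hold_position) and premise 6 gives O(sound_alarm -> not hold_position), so O(not hold_position) either way.
Premise 4, O(not sanitize_area -> hold_position), contraposes to O(not hold_position -> sanitize_area); with O(not hold_position) we get O(sanitize_area).
Premise 3 is O(not approve_minutes -> not sanitize_area); contrapositively O(sanitize_area -> approve_minutes). Since O(sanitize_area) holds, K gives O(approve_minutes).
The contrapositive of premise 12 (O(not unfreeze_account -> not approve_minutes)) is O(approve_minutes -> unfreeze_account), and O(approve_minutes) is already established, so O(unfreeze_account).
Premise 9 is O(unfreeze_account -> not attend_hearing); since O(unfreeze_account), deontic closure gives O(not attend_hearing).
Premise 8, O(not run_backup -> attend_hearing), contraposes to O(not attend_hearing -> run_backup); with O(not attend_hearing) we get O(run_backup).
So O(run_backup) holds — run_backup is obligatory. None of the other listed options is made obligatory by any chain of premises.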